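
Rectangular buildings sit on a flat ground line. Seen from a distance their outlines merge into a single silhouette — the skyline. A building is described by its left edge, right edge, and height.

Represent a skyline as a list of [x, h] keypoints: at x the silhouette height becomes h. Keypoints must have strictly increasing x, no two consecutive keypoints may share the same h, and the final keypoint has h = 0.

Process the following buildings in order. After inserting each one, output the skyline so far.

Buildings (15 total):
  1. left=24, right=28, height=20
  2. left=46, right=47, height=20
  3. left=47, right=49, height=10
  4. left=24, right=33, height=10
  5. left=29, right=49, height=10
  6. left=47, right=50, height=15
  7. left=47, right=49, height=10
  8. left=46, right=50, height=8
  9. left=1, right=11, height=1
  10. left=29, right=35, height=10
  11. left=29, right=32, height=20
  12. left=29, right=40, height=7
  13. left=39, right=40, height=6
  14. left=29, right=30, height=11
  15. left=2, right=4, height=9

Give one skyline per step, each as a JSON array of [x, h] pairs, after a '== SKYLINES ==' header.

== SKYLINES ==
[[24,20],[28,0]]
[[24,20],[28,0],[46,20],[47,0]]
[[24,20],[28,0],[46,20],[47,10],[49,0]]
[[24,20],[28,10],[33,0],[46,20],[47,10],[49,0]]
[[24,20],[28,10],[46,20],[47,10],[49,0]]
[[24,20],[28,10],[46,20],[47,15],[50,0]]
[[24,20],[28,10],[46,20],[47,15],[50,0]]
[[24,20],[28,10],[46,20],[47,15],[50,0]]
[[1,1],[11,0],[24,20],[28,10],[46,20],[47,15],[50,0]]
[[1,1],[11,0],[24,20],[28,10],[46,20],[47,15],[50,0]]
[[1,1],[11,0],[24,20],[28,10],[29,20],[32,10],[46,20],[47,15],[50,0]]
[[1,1],[11,0],[24,20],[28,10],[29,20],[32,10],[46,20],[47,15],[50,0]]
[[1,1],[11,0],[24,20],[28,10],[29,20],[32,10],[46,20],[47,15],[50,0]]
[[1,1],[11,0],[24,20],[28,10],[29,20],[32,10],[46,20],[47,15],[50,0]]
[[1,1],[2,9],[4,1],[11,0],[24,20],[28,10],[29,20],[32,10],[46,20],[47,15],[50,0]]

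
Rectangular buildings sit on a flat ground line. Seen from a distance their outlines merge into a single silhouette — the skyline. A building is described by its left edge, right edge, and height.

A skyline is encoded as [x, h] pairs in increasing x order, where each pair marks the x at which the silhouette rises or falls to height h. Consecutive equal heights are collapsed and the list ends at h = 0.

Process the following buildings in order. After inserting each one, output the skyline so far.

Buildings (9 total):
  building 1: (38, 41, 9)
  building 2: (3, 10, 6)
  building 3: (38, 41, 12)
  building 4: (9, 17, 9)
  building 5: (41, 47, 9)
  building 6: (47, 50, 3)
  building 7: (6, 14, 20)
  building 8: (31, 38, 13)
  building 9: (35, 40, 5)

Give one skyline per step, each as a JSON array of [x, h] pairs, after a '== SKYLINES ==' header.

== SKYLINES ==
[[38,9],[41,0]]
[[3,6],[10,0],[38,9],[41,0]]
[[3,6],[10,0],[38,12],[41,0]]
[[3,6],[9,9],[17,0],[38,12],[41,0]]
[[3,6],[9,9],[17,0],[38,12],[41,9],[47,0]]
[[3,6],[9,9],[17,0],[38,12],[41,9],[47,3],[50,0]]
[[3,6],[6,20],[14,9],[17,0],[38,12],[41,9],[47,3],[50,0]]
[[3,6],[6,20],[14,9],[17,0],[31,13],[38,12],[41,9],[47,3],[50,0]]
[[3,6],[6,20],[14,9],[17,0],[31,13],[38,12],[41,9],[47,3],[50,0]]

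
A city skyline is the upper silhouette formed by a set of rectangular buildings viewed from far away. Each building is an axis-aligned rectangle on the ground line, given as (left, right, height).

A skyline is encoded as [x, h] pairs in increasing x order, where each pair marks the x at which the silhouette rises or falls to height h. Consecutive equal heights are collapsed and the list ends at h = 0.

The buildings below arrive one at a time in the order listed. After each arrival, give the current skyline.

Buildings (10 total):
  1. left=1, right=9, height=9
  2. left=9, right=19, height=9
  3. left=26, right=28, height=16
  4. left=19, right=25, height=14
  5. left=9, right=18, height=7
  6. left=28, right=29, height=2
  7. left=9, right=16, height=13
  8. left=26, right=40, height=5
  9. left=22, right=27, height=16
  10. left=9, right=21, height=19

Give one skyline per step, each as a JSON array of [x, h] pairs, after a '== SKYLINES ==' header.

== SKYLINES ==
[[1,9],[9,0]]
[[1,9],[19,0]]
[[1,9],[19,0],[26,16],[28,0]]
[[1,9],[19,14],[25,0],[26,16],[28,0]]
[[1,9],[19,14],[25,0],[26,16],[28,0]]
[[1,9],[19,14],[25,0],[26,16],[28,2],[29,0]]
[[1,9],[9,13],[16,9],[19,14],[25,0],[26,16],[28,2],[29,0]]
[[1,9],[9,13],[16,9],[19,14],[25,0],[26,16],[28,5],[40,0]]
[[1,9],[9,13],[16,9],[19,14],[22,16],[28,5],[40,0]]
[[1,9],[9,19],[21,14],[22,16],[28,5],[40,0]]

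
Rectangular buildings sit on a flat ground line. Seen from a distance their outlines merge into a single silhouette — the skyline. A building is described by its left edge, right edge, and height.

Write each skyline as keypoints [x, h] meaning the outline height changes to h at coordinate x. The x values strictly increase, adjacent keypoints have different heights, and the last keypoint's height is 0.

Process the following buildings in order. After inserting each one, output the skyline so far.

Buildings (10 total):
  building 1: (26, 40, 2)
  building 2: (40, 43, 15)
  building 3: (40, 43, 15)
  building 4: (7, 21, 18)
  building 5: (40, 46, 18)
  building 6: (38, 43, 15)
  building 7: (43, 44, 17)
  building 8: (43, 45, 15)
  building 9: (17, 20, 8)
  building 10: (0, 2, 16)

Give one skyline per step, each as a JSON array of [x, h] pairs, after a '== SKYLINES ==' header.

== SKYLINES ==
[[26,2],[40,0]]
[[26,2],[40,15],[43,0]]
[[26,2],[40,15],[43,0]]
[[7,18],[21,0],[26,2],[40,15],[43,0]]
[[7,18],[21,0],[26,2],[40,18],[46,0]]
[[7,18],[21,0],[26,2],[38,15],[40,18],[46,0]]
[[7,18],[21,0],[26,2],[38,15],[40,18],[46,0]]
[[7,18],[21,0],[26,2],[38,15],[40,18],[46,0]]
[[7,18],[21,0],[26,2],[38,15],[40,18],[46,0]]
[[0,16],[2,0],[7,18],[21,0],[26,2],[38,15],[40,18],[46,0]]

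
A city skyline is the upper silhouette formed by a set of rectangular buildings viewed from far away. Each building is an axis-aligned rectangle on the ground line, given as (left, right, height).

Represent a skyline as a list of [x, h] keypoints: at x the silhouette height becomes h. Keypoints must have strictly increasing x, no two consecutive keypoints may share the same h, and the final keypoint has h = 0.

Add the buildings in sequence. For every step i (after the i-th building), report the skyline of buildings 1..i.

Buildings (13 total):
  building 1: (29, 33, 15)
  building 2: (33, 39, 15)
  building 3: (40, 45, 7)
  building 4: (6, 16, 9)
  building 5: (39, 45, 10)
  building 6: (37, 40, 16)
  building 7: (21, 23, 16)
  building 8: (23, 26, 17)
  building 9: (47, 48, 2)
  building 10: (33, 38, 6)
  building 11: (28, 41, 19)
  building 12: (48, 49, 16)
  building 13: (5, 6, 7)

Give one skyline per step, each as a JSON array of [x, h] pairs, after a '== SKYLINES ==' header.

== SKYLINES ==
[[29,15],[33,0]]
[[29,15],[39,0]]
[[29,15],[39,0],[40,7],[45,0]]
[[6,9],[16,0],[29,15],[39,0],[40,7],[45,0]]
[[6,9],[16,0],[29,15],[39,10],[45,0]]
[[6,9],[16,0],[29,15],[37,16],[40,10],[45,0]]
[[6,9],[16,0],[21,16],[23,0],[29,15],[37,16],[40,10],[45,0]]
[[6,9],[16,0],[21,16],[23,17],[26,0],[29,15],[37,16],[40,10],[45,0]]
[[6,9],[16,0],[21,16],[23,17],[26,0],[29,15],[37,16],[40,10],[45,0],[47,2],[48,0]]
[[6,9],[16,0],[21,16],[23,17],[26,0],[29,15],[37,16],[40,10],[45,0],[47,2],[48,0]]
[[6,9],[16,0],[21,16],[23,17],[26,0],[28,19],[41,10],[45,0],[47,2],[48,0]]
[[6,9],[16,0],[21,16],[23,17],[26,0],[28,19],[41,10],[45,0],[47,2],[48,16],[49,0]]
[[5,7],[6,9],[16,0],[21,16],[23,17],[26,0],[28,19],[41,10],[45,0],[47,2],[48,16],[49,0]]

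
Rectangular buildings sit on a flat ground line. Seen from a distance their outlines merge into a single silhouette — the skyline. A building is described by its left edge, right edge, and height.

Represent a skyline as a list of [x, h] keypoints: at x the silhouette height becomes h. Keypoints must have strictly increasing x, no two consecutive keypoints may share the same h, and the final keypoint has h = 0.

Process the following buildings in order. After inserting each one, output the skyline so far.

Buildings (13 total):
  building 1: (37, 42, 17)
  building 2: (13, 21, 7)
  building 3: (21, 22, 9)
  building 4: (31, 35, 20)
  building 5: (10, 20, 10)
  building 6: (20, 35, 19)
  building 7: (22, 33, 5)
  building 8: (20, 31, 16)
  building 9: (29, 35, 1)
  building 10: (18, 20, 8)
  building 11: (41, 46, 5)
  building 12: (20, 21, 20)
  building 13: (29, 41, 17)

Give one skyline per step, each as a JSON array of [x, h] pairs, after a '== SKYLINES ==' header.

== SKYLINES ==
[[37,17],[42,0]]
[[13,7],[21,0],[37,17],[42,0]]
[[13,7],[21,9],[22,0],[37,17],[42,0]]
[[13,7],[21,9],[22,0],[31,20],[35,0],[37,17],[42,0]]
[[10,10],[20,7],[21,9],[22,0],[31,20],[35,0],[37,17],[42,0]]
[[10,10],[20,19],[31,20],[35,0],[37,17],[42,0]]
[[10,10],[20,19],[31,20],[35,0],[37,17],[42,0]]
[[10,10],[20,19],[31,20],[35,0],[37,17],[42,0]]
[[10,10],[20,19],[31,20],[35,0],[37,17],[42,0]]
[[10,10],[20,19],[31,20],[35,0],[37,17],[42,0]]
[[10,10],[20,19],[31,20],[35,0],[37,17],[42,5],[46,0]]
[[10,10],[20,20],[21,19],[31,20],[35,0],[37,17],[42,5],[46,0]]
[[10,10],[20,20],[21,19],[31,20],[35,17],[42,5],[46,0]]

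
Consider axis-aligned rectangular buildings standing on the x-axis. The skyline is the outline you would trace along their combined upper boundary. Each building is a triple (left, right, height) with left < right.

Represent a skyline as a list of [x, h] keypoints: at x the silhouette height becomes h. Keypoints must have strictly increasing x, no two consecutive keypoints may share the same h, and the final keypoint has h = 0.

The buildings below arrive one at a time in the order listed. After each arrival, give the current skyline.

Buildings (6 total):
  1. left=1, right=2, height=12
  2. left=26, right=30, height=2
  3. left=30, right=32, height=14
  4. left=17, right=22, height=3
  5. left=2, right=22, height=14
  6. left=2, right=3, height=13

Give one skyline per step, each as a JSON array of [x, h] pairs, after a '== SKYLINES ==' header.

== SKYLINES ==
[[1,12],[2,0]]
[[1,12],[2,0],[26,2],[30,0]]
[[1,12],[2,0],[26,2],[30,14],[32,0]]
[[1,12],[2,0],[17,3],[22,0],[26,2],[30,14],[32,0]]
[[1,12],[2,14],[22,0],[26,2],[30,14],[32,0]]
[[1,12],[2,14],[22,0],[26,2],[30,14],[32,0]]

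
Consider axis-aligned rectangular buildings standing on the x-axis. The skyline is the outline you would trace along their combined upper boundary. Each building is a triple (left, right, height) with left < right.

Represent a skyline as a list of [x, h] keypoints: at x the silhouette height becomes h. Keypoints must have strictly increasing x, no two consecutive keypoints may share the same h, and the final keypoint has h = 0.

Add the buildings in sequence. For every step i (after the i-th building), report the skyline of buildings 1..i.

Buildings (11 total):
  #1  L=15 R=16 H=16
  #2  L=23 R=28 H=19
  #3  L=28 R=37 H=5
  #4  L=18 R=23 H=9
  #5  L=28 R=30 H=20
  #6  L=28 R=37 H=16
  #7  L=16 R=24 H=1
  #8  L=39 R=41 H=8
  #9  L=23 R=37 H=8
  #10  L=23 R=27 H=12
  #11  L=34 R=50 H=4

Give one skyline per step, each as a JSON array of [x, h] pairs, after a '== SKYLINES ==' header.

== SKYLINES ==
[[15,16],[16,0]]
[[15,16],[16,0],[23,19],[28,0]]
[[15,16],[16,0],[23,19],[28,5],[37,0]]
[[15,16],[16,0],[18,9],[23,19],[28,5],[37,0]]
[[15,16],[16,0],[18,9],[23,19],[28,20],[30,5],[37,0]]
[[15,16],[16,0],[18,9],[23,19],[28,20],[30,16],[37,0]]
[[15,16],[16,1],[18,9],[23,19],[28,20],[30,16],[37,0]]
[[15,16],[16,1],[18,9],[23,19],[28,20],[30,16],[37,0],[39,8],[41,0]]
[[15,16],[16,1],[18,9],[23,19],[28,20],[30,16],[37,0],[39,8],[41,0]]
[[15,16],[16,1],[18,9],[23,19],[28,20],[30,16],[37,0],[39,8],[41,0]]
[[15,16],[16,1],[18,9],[23,19],[28,20],[30,16],[37,4],[39,8],[41,4],[50,0]]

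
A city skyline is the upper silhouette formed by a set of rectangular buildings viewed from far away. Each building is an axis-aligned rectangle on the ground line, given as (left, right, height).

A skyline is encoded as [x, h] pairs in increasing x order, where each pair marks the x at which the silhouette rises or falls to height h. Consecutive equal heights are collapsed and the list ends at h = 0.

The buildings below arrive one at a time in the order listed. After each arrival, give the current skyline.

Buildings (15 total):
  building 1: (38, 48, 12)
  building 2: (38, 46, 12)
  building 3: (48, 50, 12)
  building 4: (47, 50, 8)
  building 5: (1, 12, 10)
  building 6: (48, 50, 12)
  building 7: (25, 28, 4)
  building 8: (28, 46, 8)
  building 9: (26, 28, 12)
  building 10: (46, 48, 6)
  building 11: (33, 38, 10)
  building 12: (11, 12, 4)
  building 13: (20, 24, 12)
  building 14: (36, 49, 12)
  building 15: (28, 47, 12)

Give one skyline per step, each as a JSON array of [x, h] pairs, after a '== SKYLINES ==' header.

== SKYLINES ==
[[38,12],[48,0]]
[[38,12],[48,0]]
[[38,12],[50,0]]
[[38,12],[50,0]]
[[1,10],[12,0],[38,12],[50,0]]
[[1,10],[12,0],[38,12],[50,0]]
[[1,10],[12,0],[25,4],[28,0],[38,12],[50,0]]
[[1,10],[12,0],[25,4],[28,8],[38,12],[50,0]]
[[1,10],[12,0],[25,4],[26,12],[28,8],[38,12],[50,0]]
[[1,10],[12,0],[25,4],[26,12],[28,8],[38,12],[50,0]]
[[1,10],[12,0],[25,4],[26,12],[28,8],[33,10],[38,12],[50,0]]
[[1,10],[12,0],[25,4],[26,12],[28,8],[33,10],[38,12],[50,0]]
[[1,10],[12,0],[20,12],[24,0],[25,4],[26,12],[28,8],[33,10],[38,12],[50,0]]
[[1,10],[12,0],[20,12],[24,0],[25,4],[26,12],[28,8],[33,10],[36,12],[50,0]]
[[1,10],[12,0],[20,12],[24,0],[25,4],[26,12],[50,0]]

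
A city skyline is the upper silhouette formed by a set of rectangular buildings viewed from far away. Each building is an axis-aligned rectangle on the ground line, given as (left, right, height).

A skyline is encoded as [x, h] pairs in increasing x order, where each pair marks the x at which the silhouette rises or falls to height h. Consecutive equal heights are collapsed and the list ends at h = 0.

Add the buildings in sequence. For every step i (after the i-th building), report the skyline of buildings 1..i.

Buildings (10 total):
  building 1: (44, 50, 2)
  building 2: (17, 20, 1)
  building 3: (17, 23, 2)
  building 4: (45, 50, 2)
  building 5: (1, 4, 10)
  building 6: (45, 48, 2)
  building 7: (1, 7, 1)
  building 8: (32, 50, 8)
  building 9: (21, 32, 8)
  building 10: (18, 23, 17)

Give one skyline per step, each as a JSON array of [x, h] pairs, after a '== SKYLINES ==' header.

== SKYLINES ==
[[44,2],[50,0]]
[[17,1],[20,0],[44,2],[50,0]]
[[17,2],[23,0],[44,2],[50,0]]
[[17,2],[23,0],[44,2],[50,0]]
[[1,10],[4,0],[17,2],[23,0],[44,2],[50,0]]
[[1,10],[4,0],[17,2],[23,0],[44,2],[50,0]]
[[1,10],[4,1],[7,0],[17,2],[23,0],[44,2],[50,0]]
[[1,10],[4,1],[7,0],[17,2],[23,0],[32,8],[50,0]]
[[1,10],[4,1],[7,0],[17,2],[21,8],[50,0]]
[[1,10],[4,1],[7,0],[17,2],[18,17],[23,8],[50,0]]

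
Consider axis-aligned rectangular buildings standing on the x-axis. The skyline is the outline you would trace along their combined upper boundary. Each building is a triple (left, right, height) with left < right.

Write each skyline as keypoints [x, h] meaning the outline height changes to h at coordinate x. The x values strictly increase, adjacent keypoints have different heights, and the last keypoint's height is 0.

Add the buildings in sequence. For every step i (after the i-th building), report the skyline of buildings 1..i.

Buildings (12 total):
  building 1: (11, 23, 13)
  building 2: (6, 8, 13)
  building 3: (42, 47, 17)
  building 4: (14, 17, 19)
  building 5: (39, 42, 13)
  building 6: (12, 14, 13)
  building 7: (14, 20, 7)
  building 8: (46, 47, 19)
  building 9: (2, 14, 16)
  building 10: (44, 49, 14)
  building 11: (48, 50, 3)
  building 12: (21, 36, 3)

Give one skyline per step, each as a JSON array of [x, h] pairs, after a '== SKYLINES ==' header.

== SKYLINES ==
[[11,13],[23,0]]
[[6,13],[8,0],[11,13],[23,0]]
[[6,13],[8,0],[11,13],[23,0],[42,17],[47,0]]
[[6,13],[8,0],[11,13],[14,19],[17,13],[23,0],[42,17],[47,0]]
[[6,13],[8,0],[11,13],[14,19],[17,13],[23,0],[39,13],[42,17],[47,0]]
[[6,13],[8,0],[11,13],[14,19],[17,13],[23,0],[39,13],[42,17],[47,0]]
[[6,13],[8,0],[11,13],[14,19],[17,13],[23,0],[39,13],[42,17],[47,0]]
[[6,13],[8,0],[11,13],[14,19],[17,13],[23,0],[39,13],[42,17],[46,19],[47,0]]
[[2,16],[14,19],[17,13],[23,0],[39,13],[42,17],[46,19],[47,0]]
[[2,16],[14,19],[17,13],[23,0],[39,13],[42,17],[46,19],[47,14],[49,0]]
[[2,16],[14,19],[17,13],[23,0],[39,13],[42,17],[46,19],[47,14],[49,3],[50,0]]
[[2,16],[14,19],[17,13],[23,3],[36,0],[39,13],[42,17],[46,19],[47,14],[49,3],[50,0]]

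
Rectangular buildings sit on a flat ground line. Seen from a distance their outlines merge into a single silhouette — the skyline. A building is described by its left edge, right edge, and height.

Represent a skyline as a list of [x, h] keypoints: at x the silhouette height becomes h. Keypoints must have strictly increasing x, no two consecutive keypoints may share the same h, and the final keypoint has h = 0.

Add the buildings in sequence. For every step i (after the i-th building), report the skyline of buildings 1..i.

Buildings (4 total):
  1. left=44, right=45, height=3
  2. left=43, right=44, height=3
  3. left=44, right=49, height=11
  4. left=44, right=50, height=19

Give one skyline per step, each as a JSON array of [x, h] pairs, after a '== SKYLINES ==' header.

== SKYLINES ==
[[44,3],[45,0]]
[[43,3],[45,0]]
[[43,3],[44,11],[49,0]]
[[43,3],[44,19],[50,0]]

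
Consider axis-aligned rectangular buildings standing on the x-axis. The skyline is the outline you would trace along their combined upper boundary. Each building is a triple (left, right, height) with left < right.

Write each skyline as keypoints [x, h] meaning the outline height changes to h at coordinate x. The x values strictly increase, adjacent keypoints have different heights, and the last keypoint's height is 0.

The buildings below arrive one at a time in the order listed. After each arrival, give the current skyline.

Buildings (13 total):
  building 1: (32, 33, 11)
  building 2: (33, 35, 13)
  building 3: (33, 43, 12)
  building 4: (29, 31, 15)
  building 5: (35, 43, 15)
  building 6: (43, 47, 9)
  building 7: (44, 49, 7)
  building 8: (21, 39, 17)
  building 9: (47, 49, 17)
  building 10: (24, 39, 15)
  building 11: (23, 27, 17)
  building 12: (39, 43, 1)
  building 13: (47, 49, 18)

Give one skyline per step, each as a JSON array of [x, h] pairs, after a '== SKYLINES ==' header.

== SKYLINES ==
[[32,11],[33,0]]
[[32,11],[33,13],[35,0]]
[[32,11],[33,13],[35,12],[43,0]]
[[29,15],[31,0],[32,11],[33,13],[35,12],[43,0]]
[[29,15],[31,0],[32,11],[33,13],[35,15],[43,0]]
[[29,15],[31,0],[32,11],[33,13],[35,15],[43,9],[47,0]]
[[29,15],[31,0],[32,11],[33,13],[35,15],[43,9],[47,7],[49,0]]
[[21,17],[39,15],[43,9],[47,7],[49,0]]
[[21,17],[39,15],[43,9],[47,17],[49,0]]
[[21,17],[39,15],[43,9],[47,17],[49,0]]
[[21,17],[39,15],[43,9],[47,17],[49,0]]
[[21,17],[39,15],[43,9],[47,17],[49,0]]
[[21,17],[39,15],[43,9],[47,18],[49,0]]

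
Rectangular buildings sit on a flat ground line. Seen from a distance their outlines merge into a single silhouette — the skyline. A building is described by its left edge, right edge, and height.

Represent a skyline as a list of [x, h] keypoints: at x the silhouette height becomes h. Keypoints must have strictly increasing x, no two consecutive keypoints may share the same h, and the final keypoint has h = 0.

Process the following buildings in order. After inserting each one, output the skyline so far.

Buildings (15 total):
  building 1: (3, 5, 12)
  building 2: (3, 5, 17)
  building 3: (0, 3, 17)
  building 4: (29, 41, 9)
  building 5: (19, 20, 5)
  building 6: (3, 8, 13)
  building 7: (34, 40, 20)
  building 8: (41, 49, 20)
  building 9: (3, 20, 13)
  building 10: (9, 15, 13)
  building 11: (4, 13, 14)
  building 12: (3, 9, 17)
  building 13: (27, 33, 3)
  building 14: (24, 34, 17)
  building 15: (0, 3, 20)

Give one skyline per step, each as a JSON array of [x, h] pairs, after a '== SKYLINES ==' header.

== SKYLINES ==
[[3,12],[5,0]]
[[3,17],[5,0]]
[[0,17],[5,0]]
[[0,17],[5,0],[29,9],[41,0]]
[[0,17],[5,0],[19,5],[20,0],[29,9],[41,0]]
[[0,17],[5,13],[8,0],[19,5],[20,0],[29,9],[41,0]]
[[0,17],[5,13],[8,0],[19,5],[20,0],[29,9],[34,20],[40,9],[41,0]]
[[0,17],[5,13],[8,0],[19,5],[20,0],[29,9],[34,20],[40,9],[41,20],[49,0]]
[[0,17],[5,13],[20,0],[29,9],[34,20],[40,9],[41,20],[49,0]]
[[0,17],[5,13],[20,0],[29,9],[34,20],[40,9],[41,20],[49,0]]
[[0,17],[5,14],[13,13],[20,0],[29,9],[34,20],[40,9],[41,20],[49,0]]
[[0,17],[9,14],[13,13],[20,0],[29,9],[34,20],[40,9],[41,20],[49,0]]
[[0,17],[9,14],[13,13],[20,0],[27,3],[29,9],[34,20],[40,9],[41,20],[49,0]]
[[0,17],[9,14],[13,13],[20,0],[24,17],[34,20],[40,9],[41,20],[49,0]]
[[0,20],[3,17],[9,14],[13,13],[20,0],[24,17],[34,20],[40,9],[41,20],[49,0]]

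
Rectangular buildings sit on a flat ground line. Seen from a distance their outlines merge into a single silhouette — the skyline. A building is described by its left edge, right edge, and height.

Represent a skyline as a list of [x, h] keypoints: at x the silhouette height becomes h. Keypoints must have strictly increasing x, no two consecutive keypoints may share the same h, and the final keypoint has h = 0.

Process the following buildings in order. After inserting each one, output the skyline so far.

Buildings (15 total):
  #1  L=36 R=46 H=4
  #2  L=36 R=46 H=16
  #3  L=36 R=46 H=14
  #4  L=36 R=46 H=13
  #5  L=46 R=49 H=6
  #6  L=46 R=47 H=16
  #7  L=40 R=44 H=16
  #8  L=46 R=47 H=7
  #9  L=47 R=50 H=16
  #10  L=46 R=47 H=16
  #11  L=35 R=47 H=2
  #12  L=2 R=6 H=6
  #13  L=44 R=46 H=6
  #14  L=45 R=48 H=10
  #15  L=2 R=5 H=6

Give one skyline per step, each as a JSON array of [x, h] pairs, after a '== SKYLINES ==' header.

== SKYLINES ==
[[36,4],[46,0]]
[[36,16],[46,0]]
[[36,16],[46,0]]
[[36,16],[46,0]]
[[36,16],[46,6],[49,0]]
[[36,16],[47,6],[49,0]]
[[36,16],[47,6],[49,0]]
[[36,16],[47,6],[49,0]]
[[36,16],[50,0]]
[[36,16],[50,0]]
[[35,2],[36,16],[50,0]]
[[2,6],[6,0],[35,2],[36,16],[50,0]]
[[2,6],[6,0],[35,2],[36,16],[50,0]]
[[2,6],[6,0],[35,2],[36,16],[50,0]]
[[2,6],[6,0],[35,2],[36,16],[50,0]]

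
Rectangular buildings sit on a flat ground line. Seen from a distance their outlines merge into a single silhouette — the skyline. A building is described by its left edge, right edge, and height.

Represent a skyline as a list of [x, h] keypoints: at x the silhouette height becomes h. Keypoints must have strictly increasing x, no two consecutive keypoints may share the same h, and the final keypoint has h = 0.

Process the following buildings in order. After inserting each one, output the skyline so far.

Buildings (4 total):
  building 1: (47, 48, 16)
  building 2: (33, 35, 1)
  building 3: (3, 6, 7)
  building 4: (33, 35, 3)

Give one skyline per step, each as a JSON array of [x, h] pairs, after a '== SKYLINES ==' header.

== SKYLINES ==
[[47,16],[48,0]]
[[33,1],[35,0],[47,16],[48,0]]
[[3,7],[6,0],[33,1],[35,0],[47,16],[48,0]]
[[3,7],[6,0],[33,3],[35,0],[47,16],[48,0]]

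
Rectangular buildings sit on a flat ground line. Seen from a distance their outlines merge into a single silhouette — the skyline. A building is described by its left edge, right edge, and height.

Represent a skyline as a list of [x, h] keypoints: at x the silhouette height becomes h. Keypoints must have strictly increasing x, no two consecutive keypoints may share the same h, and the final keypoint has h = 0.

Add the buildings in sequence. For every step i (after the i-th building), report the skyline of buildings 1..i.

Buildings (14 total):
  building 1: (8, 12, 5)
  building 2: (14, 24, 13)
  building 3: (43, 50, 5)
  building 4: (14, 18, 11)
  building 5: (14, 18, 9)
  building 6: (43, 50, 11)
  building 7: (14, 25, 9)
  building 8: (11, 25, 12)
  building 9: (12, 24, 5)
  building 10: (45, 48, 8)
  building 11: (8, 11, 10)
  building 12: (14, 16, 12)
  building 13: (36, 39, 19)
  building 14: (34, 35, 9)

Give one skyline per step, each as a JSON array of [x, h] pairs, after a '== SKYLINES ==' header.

== SKYLINES ==
[[8,5],[12,0]]
[[8,5],[12,0],[14,13],[24,0]]
[[8,5],[12,0],[14,13],[24,0],[43,5],[50,0]]
[[8,5],[12,0],[14,13],[24,0],[43,5],[50,0]]
[[8,5],[12,0],[14,13],[24,0],[43,5],[50,0]]
[[8,5],[12,0],[14,13],[24,0],[43,11],[50,0]]
[[8,5],[12,0],[14,13],[24,9],[25,0],[43,11],[50,0]]
[[8,5],[11,12],[14,13],[24,12],[25,0],[43,11],[50,0]]
[[8,5],[11,12],[14,13],[24,12],[25,0],[43,11],[50,0]]
[[8,5],[11,12],[14,13],[24,12],[25,0],[43,11],[50,0]]
[[8,10],[11,12],[14,13],[24,12],[25,0],[43,11],[50,0]]
[[8,10],[11,12],[14,13],[24,12],[25,0],[43,11],[50,0]]
[[8,10],[11,12],[14,13],[24,12],[25,0],[36,19],[39,0],[43,11],[50,0]]
[[8,10],[11,12],[14,13],[24,12],[25,0],[34,9],[35,0],[36,19],[39,0],[43,11],[50,0]]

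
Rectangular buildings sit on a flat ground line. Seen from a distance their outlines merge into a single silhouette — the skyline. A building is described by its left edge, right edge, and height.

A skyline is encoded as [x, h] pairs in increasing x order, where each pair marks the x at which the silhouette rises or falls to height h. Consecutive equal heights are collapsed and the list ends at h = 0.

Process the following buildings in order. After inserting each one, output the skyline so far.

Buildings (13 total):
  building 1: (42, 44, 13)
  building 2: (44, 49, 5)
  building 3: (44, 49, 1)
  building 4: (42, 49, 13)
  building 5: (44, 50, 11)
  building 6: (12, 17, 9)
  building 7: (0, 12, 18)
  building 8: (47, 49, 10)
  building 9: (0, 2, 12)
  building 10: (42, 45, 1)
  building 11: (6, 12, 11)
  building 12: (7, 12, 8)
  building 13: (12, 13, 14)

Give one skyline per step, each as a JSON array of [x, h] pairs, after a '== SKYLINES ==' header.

== SKYLINES ==
[[42,13],[44,0]]
[[42,13],[44,5],[49,0]]
[[42,13],[44,5],[49,0]]
[[42,13],[49,0]]
[[42,13],[49,11],[50,0]]
[[12,9],[17,0],[42,13],[49,11],[50,0]]
[[0,18],[12,9],[17,0],[42,13],[49,11],[50,0]]
[[0,18],[12,9],[17,0],[42,13],[49,11],[50,0]]
[[0,18],[12,9],[17,0],[42,13],[49,11],[50,0]]
[[0,18],[12,9],[17,0],[42,13],[49,11],[50,0]]
[[0,18],[12,9],[17,0],[42,13],[49,11],[50,0]]
[[0,18],[12,9],[17,0],[42,13],[49,11],[50,0]]
[[0,18],[12,14],[13,9],[17,0],[42,13],[49,11],[50,0]]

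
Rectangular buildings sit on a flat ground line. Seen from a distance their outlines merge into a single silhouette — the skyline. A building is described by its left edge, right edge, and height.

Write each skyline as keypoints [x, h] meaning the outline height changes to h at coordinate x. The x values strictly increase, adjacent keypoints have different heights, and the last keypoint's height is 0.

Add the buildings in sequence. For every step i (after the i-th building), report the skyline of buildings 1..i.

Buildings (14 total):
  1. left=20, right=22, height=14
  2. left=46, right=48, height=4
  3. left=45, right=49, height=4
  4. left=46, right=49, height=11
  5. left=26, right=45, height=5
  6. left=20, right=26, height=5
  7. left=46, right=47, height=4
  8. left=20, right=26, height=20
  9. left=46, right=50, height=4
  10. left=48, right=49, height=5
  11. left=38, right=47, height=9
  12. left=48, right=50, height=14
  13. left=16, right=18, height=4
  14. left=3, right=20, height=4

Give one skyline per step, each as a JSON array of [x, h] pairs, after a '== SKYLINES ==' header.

== SKYLINES ==
[[20,14],[22,0]]
[[20,14],[22,0],[46,4],[48,0]]
[[20,14],[22,0],[45,4],[49,0]]
[[20,14],[22,0],[45,4],[46,11],[49,0]]
[[20,14],[22,0],[26,5],[45,4],[46,11],[49,0]]
[[20,14],[22,5],[45,4],[46,11],[49,0]]
[[20,14],[22,5],[45,4],[46,11],[49,0]]
[[20,20],[26,5],[45,4],[46,11],[49,0]]
[[20,20],[26,5],[45,4],[46,11],[49,4],[50,0]]
[[20,20],[26,5],[45,4],[46,11],[49,4],[50,0]]
[[20,20],[26,5],[38,9],[46,11],[49,4],[50,0]]
[[20,20],[26,5],[38,9],[46,11],[48,14],[50,0]]
[[16,4],[18,0],[20,20],[26,5],[38,9],[46,11],[48,14],[50,0]]
[[3,4],[20,20],[26,5],[38,9],[46,11],[48,14],[50,0]]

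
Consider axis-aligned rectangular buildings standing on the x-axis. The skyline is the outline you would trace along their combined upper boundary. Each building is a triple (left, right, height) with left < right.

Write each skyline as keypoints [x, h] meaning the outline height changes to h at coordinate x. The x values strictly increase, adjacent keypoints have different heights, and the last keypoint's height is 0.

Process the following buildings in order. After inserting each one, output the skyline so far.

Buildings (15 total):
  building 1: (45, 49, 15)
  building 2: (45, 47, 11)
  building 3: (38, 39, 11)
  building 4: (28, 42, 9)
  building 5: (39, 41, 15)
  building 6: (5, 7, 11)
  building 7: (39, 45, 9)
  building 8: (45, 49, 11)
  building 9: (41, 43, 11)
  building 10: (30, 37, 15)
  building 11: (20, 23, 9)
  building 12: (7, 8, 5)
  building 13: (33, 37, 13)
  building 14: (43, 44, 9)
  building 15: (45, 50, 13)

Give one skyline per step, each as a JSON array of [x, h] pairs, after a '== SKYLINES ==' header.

== SKYLINES ==
[[45,15],[49,0]]
[[45,15],[49,0]]
[[38,11],[39,0],[45,15],[49,0]]
[[28,9],[38,11],[39,9],[42,0],[45,15],[49,0]]
[[28,9],[38,11],[39,15],[41,9],[42,0],[45,15],[49,0]]
[[5,11],[7,0],[28,9],[38,11],[39,15],[41,9],[42,0],[45,15],[49,0]]
[[5,11],[7,0],[28,9],[38,11],[39,15],[41,9],[45,15],[49,0]]
[[5,11],[7,0],[28,9],[38,11],[39,15],[41,9],[45,15],[49,0]]
[[5,11],[7,0],[28,9],[38,11],[39,15],[41,11],[43,9],[45,15],[49,0]]
[[5,11],[7,0],[28,9],[30,15],[37,9],[38,11],[39,15],[41,11],[43,9],[45,15],[49,0]]
[[5,11],[7,0],[20,9],[23,0],[28,9],[30,15],[37,9],[38,11],[39,15],[41,11],[43,9],[45,15],[49,0]]
[[5,11],[7,5],[8,0],[20,9],[23,0],[28,9],[30,15],[37,9],[38,11],[39,15],[41,11],[43,9],[45,15],[49,0]]
[[5,11],[7,5],[8,0],[20,9],[23,0],[28,9],[30,15],[37,9],[38,11],[39,15],[41,11],[43,9],[45,15],[49,0]]
[[5,11],[7,5],[8,0],[20,9],[23,0],[28,9],[30,15],[37,9],[38,11],[39,15],[41,11],[43,9],[45,15],[49,0]]
[[5,11],[7,5],[8,0],[20,9],[23,0],[28,9],[30,15],[37,9],[38,11],[39,15],[41,11],[43,9],[45,15],[49,13],[50,0]]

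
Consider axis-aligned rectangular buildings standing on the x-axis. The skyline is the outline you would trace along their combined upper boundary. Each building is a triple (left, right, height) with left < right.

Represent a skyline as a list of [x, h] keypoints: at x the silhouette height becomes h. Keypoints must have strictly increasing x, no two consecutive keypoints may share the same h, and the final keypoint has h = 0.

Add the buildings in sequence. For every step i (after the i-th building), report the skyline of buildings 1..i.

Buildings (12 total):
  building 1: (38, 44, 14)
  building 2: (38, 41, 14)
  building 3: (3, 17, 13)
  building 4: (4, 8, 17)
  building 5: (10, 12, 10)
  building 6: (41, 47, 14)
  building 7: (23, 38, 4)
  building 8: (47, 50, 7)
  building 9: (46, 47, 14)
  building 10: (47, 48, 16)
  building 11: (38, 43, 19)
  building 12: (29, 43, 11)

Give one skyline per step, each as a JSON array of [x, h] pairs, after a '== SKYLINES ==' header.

== SKYLINES ==
[[38,14],[44,0]]
[[38,14],[44,0]]
[[3,13],[17,0],[38,14],[44,0]]
[[3,13],[4,17],[8,13],[17,0],[38,14],[44,0]]
[[3,13],[4,17],[8,13],[17,0],[38,14],[44,0]]
[[3,13],[4,17],[8,13],[17,0],[38,14],[47,0]]
[[3,13],[4,17],[8,13],[17,0],[23,4],[38,14],[47,0]]
[[3,13],[4,17],[8,13],[17,0],[23,4],[38,14],[47,7],[50,0]]
[[3,13],[4,17],[8,13],[17,0],[23,4],[38,14],[47,7],[50,0]]
[[3,13],[4,17],[8,13],[17,0],[23,4],[38,14],[47,16],[48,7],[50,0]]
[[3,13],[4,17],[8,13],[17,0],[23,4],[38,19],[43,14],[47,16],[48,7],[50,0]]
[[3,13],[4,17],[8,13],[17,0],[23,4],[29,11],[38,19],[43,14],[47,16],[48,7],[50,0]]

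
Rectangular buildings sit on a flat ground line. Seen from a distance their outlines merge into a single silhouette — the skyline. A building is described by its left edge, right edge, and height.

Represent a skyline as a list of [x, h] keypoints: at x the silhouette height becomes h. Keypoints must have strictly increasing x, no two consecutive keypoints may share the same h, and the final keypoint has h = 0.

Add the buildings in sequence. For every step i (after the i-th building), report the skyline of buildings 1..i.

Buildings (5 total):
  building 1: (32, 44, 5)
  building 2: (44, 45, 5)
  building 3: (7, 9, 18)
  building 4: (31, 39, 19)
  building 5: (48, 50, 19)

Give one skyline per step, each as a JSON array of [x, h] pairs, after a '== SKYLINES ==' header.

== SKYLINES ==
[[32,5],[44,0]]
[[32,5],[45,0]]
[[7,18],[9,0],[32,5],[45,0]]
[[7,18],[9,0],[31,19],[39,5],[45,0]]
[[7,18],[9,0],[31,19],[39,5],[45,0],[48,19],[50,0]]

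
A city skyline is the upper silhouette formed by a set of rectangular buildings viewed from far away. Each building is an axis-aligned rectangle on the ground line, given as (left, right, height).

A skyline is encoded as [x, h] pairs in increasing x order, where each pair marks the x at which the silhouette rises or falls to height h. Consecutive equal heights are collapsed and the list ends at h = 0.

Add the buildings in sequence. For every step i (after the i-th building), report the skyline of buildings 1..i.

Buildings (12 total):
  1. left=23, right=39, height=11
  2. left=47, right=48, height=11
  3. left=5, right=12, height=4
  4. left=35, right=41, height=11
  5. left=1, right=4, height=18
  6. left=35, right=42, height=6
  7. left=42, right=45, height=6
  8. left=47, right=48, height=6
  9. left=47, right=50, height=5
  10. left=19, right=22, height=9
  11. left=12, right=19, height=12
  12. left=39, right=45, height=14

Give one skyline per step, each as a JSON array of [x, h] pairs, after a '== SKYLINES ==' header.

== SKYLINES ==
[[23,11],[39,0]]
[[23,11],[39,0],[47,11],[48,0]]
[[5,4],[12,0],[23,11],[39,0],[47,11],[48,0]]
[[5,4],[12,0],[23,11],[41,0],[47,11],[48,0]]
[[1,18],[4,0],[5,4],[12,0],[23,11],[41,0],[47,11],[48,0]]
[[1,18],[4,0],[5,4],[12,0],[23,11],[41,6],[42,0],[47,11],[48,0]]
[[1,18],[4,0],[5,4],[12,0],[23,11],[41,6],[45,0],[47,11],[48,0]]
[[1,18],[4,0],[5,4],[12,0],[23,11],[41,6],[45,0],[47,11],[48,0]]
[[1,18],[4,0],[5,4],[12,0],[23,11],[41,6],[45,0],[47,11],[48,5],[50,0]]
[[1,18],[4,0],[5,4],[12,0],[19,9],[22,0],[23,11],[41,6],[45,0],[47,11],[48,5],[50,0]]
[[1,18],[4,0],[5,4],[12,12],[19,9],[22,0],[23,11],[41,6],[45,0],[47,11],[48,5],[50,0]]
[[1,18],[4,0],[5,4],[12,12],[19,9],[22,0],[23,11],[39,14],[45,0],[47,11],[48,5],[50,0]]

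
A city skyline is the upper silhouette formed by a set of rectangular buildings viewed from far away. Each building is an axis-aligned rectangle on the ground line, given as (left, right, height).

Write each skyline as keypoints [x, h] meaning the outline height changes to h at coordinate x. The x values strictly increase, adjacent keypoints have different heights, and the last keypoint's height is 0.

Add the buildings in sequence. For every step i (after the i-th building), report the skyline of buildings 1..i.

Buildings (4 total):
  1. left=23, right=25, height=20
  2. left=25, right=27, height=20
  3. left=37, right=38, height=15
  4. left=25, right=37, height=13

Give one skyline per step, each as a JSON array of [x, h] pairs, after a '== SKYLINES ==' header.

== SKYLINES ==
[[23,20],[25,0]]
[[23,20],[27,0]]
[[23,20],[27,0],[37,15],[38,0]]
[[23,20],[27,13],[37,15],[38,0]]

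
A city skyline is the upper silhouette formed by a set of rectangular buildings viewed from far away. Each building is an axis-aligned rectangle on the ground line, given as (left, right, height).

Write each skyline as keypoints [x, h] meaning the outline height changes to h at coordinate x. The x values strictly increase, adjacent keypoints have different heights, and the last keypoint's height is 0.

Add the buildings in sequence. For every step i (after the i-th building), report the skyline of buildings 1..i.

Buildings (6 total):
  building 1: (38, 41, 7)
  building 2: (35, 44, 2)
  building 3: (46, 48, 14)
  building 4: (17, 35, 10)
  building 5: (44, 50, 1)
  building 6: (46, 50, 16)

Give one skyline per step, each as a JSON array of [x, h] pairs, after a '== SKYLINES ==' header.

== SKYLINES ==
[[38,7],[41,0]]
[[35,2],[38,7],[41,2],[44,0]]
[[35,2],[38,7],[41,2],[44,0],[46,14],[48,0]]
[[17,10],[35,2],[38,7],[41,2],[44,0],[46,14],[48,0]]
[[17,10],[35,2],[38,7],[41,2],[44,1],[46,14],[48,1],[50,0]]
[[17,10],[35,2],[38,7],[41,2],[44,1],[46,16],[50,0]]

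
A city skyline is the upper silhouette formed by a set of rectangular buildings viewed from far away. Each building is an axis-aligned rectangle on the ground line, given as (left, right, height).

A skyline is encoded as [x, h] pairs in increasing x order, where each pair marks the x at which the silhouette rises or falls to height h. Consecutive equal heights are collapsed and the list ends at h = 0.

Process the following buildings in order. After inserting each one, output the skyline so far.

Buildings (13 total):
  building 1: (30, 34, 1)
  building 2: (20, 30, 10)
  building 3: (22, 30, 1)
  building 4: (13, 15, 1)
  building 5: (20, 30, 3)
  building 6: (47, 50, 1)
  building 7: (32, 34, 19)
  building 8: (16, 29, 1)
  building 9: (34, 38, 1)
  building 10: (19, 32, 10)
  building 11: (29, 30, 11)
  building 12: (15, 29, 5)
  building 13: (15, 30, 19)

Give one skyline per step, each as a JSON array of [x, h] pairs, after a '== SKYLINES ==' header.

== SKYLINES ==
[[30,1],[34,0]]
[[20,10],[30,1],[34,0]]
[[20,10],[30,1],[34,0]]
[[13,1],[15,0],[20,10],[30,1],[34,0]]
[[13,1],[15,0],[20,10],[30,1],[34,0]]
[[13,1],[15,0],[20,10],[30,1],[34,0],[47,1],[50,0]]
[[13,1],[15,0],[20,10],[30,1],[32,19],[34,0],[47,1],[50,0]]
[[13,1],[15,0],[16,1],[20,10],[30,1],[32,19],[34,0],[47,1],[50,0]]
[[13,1],[15,0],[16,1],[20,10],[30,1],[32,19],[34,1],[38,0],[47,1],[50,0]]
[[13,1],[15,0],[16,1],[19,10],[32,19],[34,1],[38,0],[47,1],[50,0]]
[[13,1],[15,0],[16,1],[19,10],[29,11],[30,10],[32,19],[34,1],[38,0],[47,1],[50,0]]
[[13,1],[15,5],[19,10],[29,11],[30,10],[32,19],[34,1],[38,0],[47,1],[50,0]]
[[13,1],[15,19],[30,10],[32,19],[34,1],[38,0],[47,1],[50,0]]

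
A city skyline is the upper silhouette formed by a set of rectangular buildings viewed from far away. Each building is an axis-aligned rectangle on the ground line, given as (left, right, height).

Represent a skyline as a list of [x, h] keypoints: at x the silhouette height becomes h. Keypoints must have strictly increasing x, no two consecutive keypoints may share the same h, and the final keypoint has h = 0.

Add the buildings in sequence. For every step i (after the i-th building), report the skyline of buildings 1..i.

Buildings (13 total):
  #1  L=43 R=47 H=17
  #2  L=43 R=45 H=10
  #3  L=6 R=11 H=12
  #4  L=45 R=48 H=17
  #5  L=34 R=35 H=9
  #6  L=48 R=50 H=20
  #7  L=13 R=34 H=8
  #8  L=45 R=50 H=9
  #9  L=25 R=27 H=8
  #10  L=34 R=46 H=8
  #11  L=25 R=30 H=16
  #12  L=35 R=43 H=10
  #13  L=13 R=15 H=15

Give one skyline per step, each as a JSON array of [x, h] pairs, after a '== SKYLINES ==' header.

== SKYLINES ==
[[43,17],[47,0]]
[[43,17],[47,0]]
[[6,12],[11,0],[43,17],[47,0]]
[[6,12],[11,0],[43,17],[48,0]]
[[6,12],[11,0],[34,9],[35,0],[43,17],[48,0]]
[[6,12],[11,0],[34,9],[35,0],[43,17],[48,20],[50,0]]
[[6,12],[11,0],[13,8],[34,9],[35,0],[43,17],[48,20],[50,0]]
[[6,12],[11,0],[13,8],[34,9],[35,0],[43,17],[48,20],[50,0]]
[[6,12],[11,0],[13,8],[34,9],[35,0],[43,17],[48,20],[50,0]]
[[6,12],[11,0],[13,8],[34,9],[35,8],[43,17],[48,20],[50,0]]
[[6,12],[11,0],[13,8],[25,16],[30,8],[34,9],[35,8],[43,17],[48,20],[50,0]]
[[6,12],[11,0],[13,8],[25,16],[30,8],[34,9],[35,10],[43,17],[48,20],[50,0]]
[[6,12],[11,0],[13,15],[15,8],[25,16],[30,8],[34,9],[35,10],[43,17],[48,20],[50,0]]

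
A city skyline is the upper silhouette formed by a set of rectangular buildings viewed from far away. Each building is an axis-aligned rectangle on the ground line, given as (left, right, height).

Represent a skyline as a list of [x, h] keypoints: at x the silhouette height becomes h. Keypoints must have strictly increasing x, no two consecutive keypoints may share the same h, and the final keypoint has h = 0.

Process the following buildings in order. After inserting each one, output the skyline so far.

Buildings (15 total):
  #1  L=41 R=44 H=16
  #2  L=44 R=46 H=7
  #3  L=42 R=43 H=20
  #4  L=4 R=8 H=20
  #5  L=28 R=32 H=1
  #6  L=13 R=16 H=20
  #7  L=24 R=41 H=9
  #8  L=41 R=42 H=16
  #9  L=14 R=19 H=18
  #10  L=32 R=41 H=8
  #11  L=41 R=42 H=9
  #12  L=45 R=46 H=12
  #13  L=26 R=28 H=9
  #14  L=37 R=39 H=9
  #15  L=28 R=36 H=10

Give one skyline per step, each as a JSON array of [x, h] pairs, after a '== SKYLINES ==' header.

== SKYLINES ==
[[41,16],[44,0]]
[[41,16],[44,7],[46,0]]
[[41,16],[42,20],[43,16],[44,7],[46,0]]
[[4,20],[8,0],[41,16],[42,20],[43,16],[44,7],[46,0]]
[[4,20],[8,0],[28,1],[32,0],[41,16],[42,20],[43,16],[44,7],[46,0]]
[[4,20],[8,0],[13,20],[16,0],[28,1],[32,0],[41,16],[42,20],[43,16],[44,7],[46,0]]
[[4,20],[8,0],[13,20],[16,0],[24,9],[41,16],[42,20],[43,16],[44,7],[46,0]]
[[4,20],[8,0],[13,20],[16,0],[24,9],[41,16],[42,20],[43,16],[44,7],[46,0]]
[[4,20],[8,0],[13,20],[16,18],[19,0],[24,9],[41,16],[42,20],[43,16],[44,7],[46,0]]
[[4,20],[8,0],[13,20],[16,18],[19,0],[24,9],[41,16],[42,20],[43,16],[44,7],[46,0]]
[[4,20],[8,0],[13,20],[16,18],[19,0],[24,9],[41,16],[42,20],[43,16],[44,7],[46,0]]
[[4,20],[8,0],[13,20],[16,18],[19,0],[24,9],[41,16],[42,20],[43,16],[44,7],[45,12],[46,0]]
[[4,20],[8,0],[13,20],[16,18],[19,0],[24,9],[41,16],[42,20],[43,16],[44,7],[45,12],[46,0]]
[[4,20],[8,0],[13,20],[16,18],[19,0],[24,9],[41,16],[42,20],[43,16],[44,7],[45,12],[46,0]]
[[4,20],[8,0],[13,20],[16,18],[19,0],[24,9],[28,10],[36,9],[41,16],[42,20],[43,16],[44,7],[45,12],[46,0]]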